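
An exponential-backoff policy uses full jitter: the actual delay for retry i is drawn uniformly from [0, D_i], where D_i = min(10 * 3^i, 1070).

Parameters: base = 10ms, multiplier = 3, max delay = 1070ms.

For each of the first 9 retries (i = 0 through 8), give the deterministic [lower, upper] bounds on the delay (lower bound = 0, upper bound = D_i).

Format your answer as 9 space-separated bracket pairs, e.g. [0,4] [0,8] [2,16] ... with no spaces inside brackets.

Answer: [0,10] [0,30] [0,90] [0,270] [0,810] [0,1070] [0,1070] [0,1070] [0,1070]

Derivation:
Computing bounds per retry:
  i=0: D_i=min(10*3^0,1070)=10, bounds=[0,10]
  i=1: D_i=min(10*3^1,1070)=30, bounds=[0,30]
  i=2: D_i=min(10*3^2,1070)=90, bounds=[0,90]
  i=3: D_i=min(10*3^3,1070)=270, bounds=[0,270]
  i=4: D_i=min(10*3^4,1070)=810, bounds=[0,810]
  i=5: D_i=min(10*3^5,1070)=1070, bounds=[0,1070]
  i=6: D_i=min(10*3^6,1070)=1070, bounds=[0,1070]
  i=7: D_i=min(10*3^7,1070)=1070, bounds=[0,1070]
  i=8: D_i=min(10*3^8,1070)=1070, bounds=[0,1070]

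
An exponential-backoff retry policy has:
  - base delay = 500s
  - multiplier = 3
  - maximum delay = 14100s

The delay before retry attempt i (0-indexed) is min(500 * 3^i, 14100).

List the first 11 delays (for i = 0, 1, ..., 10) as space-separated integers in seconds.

Answer: 500 1500 4500 13500 14100 14100 14100 14100 14100 14100 14100

Derivation:
Computing each delay:
  i=0: min(500*3^0, 14100) = 500
  i=1: min(500*3^1, 14100) = 1500
  i=2: min(500*3^2, 14100) = 4500
  i=3: min(500*3^3, 14100) = 13500
  i=4: min(500*3^4, 14100) = 14100
  i=5: min(500*3^5, 14100) = 14100
  i=6: min(500*3^6, 14100) = 14100
  i=7: min(500*3^7, 14100) = 14100
  i=8: min(500*3^8, 14100) = 14100
  i=9: min(500*3^9, 14100) = 14100
  i=10: min(500*3^10, 14100) = 14100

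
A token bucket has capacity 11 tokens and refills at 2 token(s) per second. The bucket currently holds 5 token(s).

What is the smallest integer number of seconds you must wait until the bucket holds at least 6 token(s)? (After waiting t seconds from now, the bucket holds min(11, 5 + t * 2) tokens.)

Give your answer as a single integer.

Answer: 1

Derivation:
Need 5 + t * 2 >= 6, so t >= 1/2.
Smallest integer t = ceil(1/2) = 1.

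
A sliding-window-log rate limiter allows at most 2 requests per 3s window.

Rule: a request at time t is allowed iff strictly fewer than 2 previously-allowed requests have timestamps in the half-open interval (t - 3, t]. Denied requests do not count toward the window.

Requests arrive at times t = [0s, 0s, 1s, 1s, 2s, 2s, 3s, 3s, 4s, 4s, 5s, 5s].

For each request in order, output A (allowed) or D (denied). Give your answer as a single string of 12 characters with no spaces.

Answer: AADDDDAADDDD

Derivation:
Tracking allowed requests in the window:
  req#1 t=0s: ALLOW
  req#2 t=0s: ALLOW
  req#3 t=1s: DENY
  req#4 t=1s: DENY
  req#5 t=2s: DENY
  req#6 t=2s: DENY
  req#7 t=3s: ALLOW
  req#8 t=3s: ALLOW
  req#9 t=4s: DENY
  req#10 t=4s: DENY
  req#11 t=5s: DENY
  req#12 t=5s: DENY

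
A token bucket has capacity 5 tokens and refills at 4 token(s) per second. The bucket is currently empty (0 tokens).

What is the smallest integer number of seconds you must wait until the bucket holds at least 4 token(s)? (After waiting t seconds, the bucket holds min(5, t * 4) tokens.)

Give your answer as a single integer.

Need t * 4 >= 4, so t >= 4/4.
Smallest integer t = ceil(4/4) = 1.

Answer: 1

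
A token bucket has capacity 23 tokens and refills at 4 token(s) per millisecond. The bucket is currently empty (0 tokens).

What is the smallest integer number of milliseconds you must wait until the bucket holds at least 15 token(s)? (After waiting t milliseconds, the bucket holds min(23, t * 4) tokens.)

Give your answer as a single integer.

Answer: 4

Derivation:
Need t * 4 >= 15, so t >= 15/4.
Smallest integer t = ceil(15/4) = 4.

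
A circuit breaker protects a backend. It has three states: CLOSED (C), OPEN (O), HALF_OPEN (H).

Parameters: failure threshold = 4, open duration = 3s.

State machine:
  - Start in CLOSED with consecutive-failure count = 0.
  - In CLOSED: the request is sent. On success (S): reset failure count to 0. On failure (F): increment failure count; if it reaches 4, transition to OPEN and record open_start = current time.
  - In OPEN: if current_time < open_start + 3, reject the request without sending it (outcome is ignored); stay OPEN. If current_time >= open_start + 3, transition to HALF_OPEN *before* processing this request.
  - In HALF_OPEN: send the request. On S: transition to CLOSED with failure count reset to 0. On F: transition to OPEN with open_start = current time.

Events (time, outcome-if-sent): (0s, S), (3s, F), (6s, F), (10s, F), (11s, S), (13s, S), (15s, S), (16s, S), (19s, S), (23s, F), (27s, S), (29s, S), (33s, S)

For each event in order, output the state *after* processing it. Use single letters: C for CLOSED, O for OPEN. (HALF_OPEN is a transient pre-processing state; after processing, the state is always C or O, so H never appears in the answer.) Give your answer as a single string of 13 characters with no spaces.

Answer: CCCCCCCCCCCCC

Derivation:
State after each event:
  event#1 t=0s outcome=S: state=CLOSED
  event#2 t=3s outcome=F: state=CLOSED
  event#3 t=6s outcome=F: state=CLOSED
  event#4 t=10s outcome=F: state=CLOSED
  event#5 t=11s outcome=S: state=CLOSED
  event#6 t=13s outcome=S: state=CLOSED
  event#7 t=15s outcome=S: state=CLOSED
  event#8 t=16s outcome=S: state=CLOSED
  event#9 t=19s outcome=S: state=CLOSED
  event#10 t=23s outcome=F: state=CLOSED
  event#11 t=27s outcome=S: state=CLOSED
  event#12 t=29s outcome=S: state=CLOSED
  event#13 t=33s outcome=S: state=CLOSED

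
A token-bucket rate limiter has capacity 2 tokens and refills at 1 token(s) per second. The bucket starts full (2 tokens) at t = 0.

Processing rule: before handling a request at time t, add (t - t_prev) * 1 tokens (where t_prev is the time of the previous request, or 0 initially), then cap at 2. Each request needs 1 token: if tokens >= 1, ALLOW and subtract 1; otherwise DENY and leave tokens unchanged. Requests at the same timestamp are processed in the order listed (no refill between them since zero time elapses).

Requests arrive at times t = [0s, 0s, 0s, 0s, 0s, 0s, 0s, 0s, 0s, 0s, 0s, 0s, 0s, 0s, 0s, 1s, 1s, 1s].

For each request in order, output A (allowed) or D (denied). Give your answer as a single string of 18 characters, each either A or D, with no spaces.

Simulating step by step:
  req#1 t=0s: ALLOW
  req#2 t=0s: ALLOW
  req#3 t=0s: DENY
  req#4 t=0s: DENY
  req#5 t=0s: DENY
  req#6 t=0s: DENY
  req#7 t=0s: DENY
  req#8 t=0s: DENY
  req#9 t=0s: DENY
  req#10 t=0s: DENY
  req#11 t=0s: DENY
  req#12 t=0s: DENY
  req#13 t=0s: DENY
  req#14 t=0s: DENY
  req#15 t=0s: DENY
  req#16 t=1s: ALLOW
  req#17 t=1s: DENY
  req#18 t=1s: DENY

Answer: AADDDDDDDDDDDDDADD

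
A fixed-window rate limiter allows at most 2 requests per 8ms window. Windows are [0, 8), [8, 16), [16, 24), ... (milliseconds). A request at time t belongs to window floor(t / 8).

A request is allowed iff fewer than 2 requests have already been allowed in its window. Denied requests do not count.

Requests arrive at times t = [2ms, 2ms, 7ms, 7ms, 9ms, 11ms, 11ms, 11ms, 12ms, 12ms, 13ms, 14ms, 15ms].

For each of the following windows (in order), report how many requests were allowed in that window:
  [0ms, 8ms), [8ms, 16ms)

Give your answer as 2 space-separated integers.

Answer: 2 2

Derivation:
Processing requests:
  req#1 t=2ms (window 0): ALLOW
  req#2 t=2ms (window 0): ALLOW
  req#3 t=7ms (window 0): DENY
  req#4 t=7ms (window 0): DENY
  req#5 t=9ms (window 1): ALLOW
  req#6 t=11ms (window 1): ALLOW
  req#7 t=11ms (window 1): DENY
  req#8 t=11ms (window 1): DENY
  req#9 t=12ms (window 1): DENY
  req#10 t=12ms (window 1): DENY
  req#11 t=13ms (window 1): DENY
  req#12 t=14ms (window 1): DENY
  req#13 t=15ms (window 1): DENY

Allowed counts by window: 2 2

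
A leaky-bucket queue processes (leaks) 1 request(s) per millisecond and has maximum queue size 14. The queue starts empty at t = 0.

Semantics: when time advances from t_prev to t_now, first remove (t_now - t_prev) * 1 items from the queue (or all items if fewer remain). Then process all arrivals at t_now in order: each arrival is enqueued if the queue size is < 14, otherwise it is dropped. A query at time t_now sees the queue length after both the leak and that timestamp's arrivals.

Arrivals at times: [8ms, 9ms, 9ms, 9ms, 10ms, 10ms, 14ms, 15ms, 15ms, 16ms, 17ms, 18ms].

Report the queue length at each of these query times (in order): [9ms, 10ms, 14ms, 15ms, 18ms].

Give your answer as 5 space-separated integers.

Answer: 3 4 1 2 2

Derivation:
Queue lengths at query times:
  query t=9ms: backlog = 3
  query t=10ms: backlog = 4
  query t=14ms: backlog = 1
  query t=15ms: backlog = 2
  query t=18ms: backlog = 2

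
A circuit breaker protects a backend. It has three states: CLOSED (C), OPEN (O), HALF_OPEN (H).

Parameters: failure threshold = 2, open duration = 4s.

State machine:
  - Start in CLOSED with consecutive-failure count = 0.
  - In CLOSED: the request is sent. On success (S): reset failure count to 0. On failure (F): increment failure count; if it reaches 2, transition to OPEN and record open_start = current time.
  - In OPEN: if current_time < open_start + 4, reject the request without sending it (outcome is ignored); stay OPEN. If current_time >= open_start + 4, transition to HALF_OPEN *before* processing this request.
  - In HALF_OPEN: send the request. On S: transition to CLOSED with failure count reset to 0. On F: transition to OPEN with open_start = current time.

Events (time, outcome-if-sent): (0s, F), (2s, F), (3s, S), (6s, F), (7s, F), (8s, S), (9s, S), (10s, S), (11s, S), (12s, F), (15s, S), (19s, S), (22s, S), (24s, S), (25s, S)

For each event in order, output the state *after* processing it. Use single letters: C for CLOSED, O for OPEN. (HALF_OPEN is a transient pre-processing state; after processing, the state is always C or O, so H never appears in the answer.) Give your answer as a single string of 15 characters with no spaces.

State after each event:
  event#1 t=0s outcome=F: state=CLOSED
  event#2 t=2s outcome=F: state=OPEN
  event#3 t=3s outcome=S: state=OPEN
  event#4 t=6s outcome=F: state=OPEN
  event#5 t=7s outcome=F: state=OPEN
  event#6 t=8s outcome=S: state=OPEN
  event#7 t=9s outcome=S: state=OPEN
  event#8 t=10s outcome=S: state=CLOSED
  event#9 t=11s outcome=S: state=CLOSED
  event#10 t=12s outcome=F: state=CLOSED
  event#11 t=15s outcome=S: state=CLOSED
  event#12 t=19s outcome=S: state=CLOSED
  event#13 t=22s outcome=S: state=CLOSED
  event#14 t=24s outcome=S: state=CLOSED
  event#15 t=25s outcome=S: state=CLOSED

Answer: COOOOOOCCCCCCCC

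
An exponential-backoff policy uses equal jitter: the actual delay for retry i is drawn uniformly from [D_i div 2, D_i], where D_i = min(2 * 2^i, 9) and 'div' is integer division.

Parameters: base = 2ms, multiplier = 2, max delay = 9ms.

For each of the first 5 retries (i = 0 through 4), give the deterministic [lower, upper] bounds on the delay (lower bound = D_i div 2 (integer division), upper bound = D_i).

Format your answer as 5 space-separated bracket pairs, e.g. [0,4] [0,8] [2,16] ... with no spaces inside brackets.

Computing bounds per retry:
  i=0: D_i=min(2*2^0,9)=2, bounds=[1,2]
  i=1: D_i=min(2*2^1,9)=4, bounds=[2,4]
  i=2: D_i=min(2*2^2,9)=8, bounds=[4,8]
  i=3: D_i=min(2*2^3,9)=9, bounds=[4,9]
  i=4: D_i=min(2*2^4,9)=9, bounds=[4,9]

Answer: [1,2] [2,4] [4,8] [4,9] [4,9]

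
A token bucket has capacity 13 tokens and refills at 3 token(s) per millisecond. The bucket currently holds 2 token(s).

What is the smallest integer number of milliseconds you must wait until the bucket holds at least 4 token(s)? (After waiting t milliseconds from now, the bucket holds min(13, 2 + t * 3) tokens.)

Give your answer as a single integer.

Need 2 + t * 3 >= 4, so t >= 2/3.
Smallest integer t = ceil(2/3) = 1.

Answer: 1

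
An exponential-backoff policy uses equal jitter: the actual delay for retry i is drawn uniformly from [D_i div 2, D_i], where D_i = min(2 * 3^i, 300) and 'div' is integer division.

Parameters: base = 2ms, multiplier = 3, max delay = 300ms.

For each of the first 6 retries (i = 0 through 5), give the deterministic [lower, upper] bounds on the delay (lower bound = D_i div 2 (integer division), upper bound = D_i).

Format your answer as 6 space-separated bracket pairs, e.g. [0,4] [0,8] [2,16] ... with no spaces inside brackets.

Computing bounds per retry:
  i=0: D_i=min(2*3^0,300)=2, bounds=[1,2]
  i=1: D_i=min(2*3^1,300)=6, bounds=[3,6]
  i=2: D_i=min(2*3^2,300)=18, bounds=[9,18]
  i=3: D_i=min(2*3^3,300)=54, bounds=[27,54]
  i=4: D_i=min(2*3^4,300)=162, bounds=[81,162]
  i=5: D_i=min(2*3^5,300)=300, bounds=[150,300]

Answer: [1,2] [3,6] [9,18] [27,54] [81,162] [150,300]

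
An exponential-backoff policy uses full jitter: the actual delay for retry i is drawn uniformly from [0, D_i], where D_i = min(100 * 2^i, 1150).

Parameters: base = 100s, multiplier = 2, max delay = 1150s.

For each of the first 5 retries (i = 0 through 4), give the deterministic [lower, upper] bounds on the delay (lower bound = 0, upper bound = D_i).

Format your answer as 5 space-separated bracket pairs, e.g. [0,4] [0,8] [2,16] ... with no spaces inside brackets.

Answer: [0,100] [0,200] [0,400] [0,800] [0,1150]

Derivation:
Computing bounds per retry:
  i=0: D_i=min(100*2^0,1150)=100, bounds=[0,100]
  i=1: D_i=min(100*2^1,1150)=200, bounds=[0,200]
  i=2: D_i=min(100*2^2,1150)=400, bounds=[0,400]
  i=3: D_i=min(100*2^3,1150)=800, bounds=[0,800]
  i=4: D_i=min(100*2^4,1150)=1150, bounds=[0,1150]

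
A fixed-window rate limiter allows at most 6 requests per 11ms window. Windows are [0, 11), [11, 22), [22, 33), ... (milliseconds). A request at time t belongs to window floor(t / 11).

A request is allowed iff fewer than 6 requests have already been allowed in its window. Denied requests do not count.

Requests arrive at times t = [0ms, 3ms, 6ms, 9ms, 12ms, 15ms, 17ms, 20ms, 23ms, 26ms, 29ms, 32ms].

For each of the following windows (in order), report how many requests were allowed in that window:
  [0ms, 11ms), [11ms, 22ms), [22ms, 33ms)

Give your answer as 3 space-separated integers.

Answer: 4 4 4

Derivation:
Processing requests:
  req#1 t=0ms (window 0): ALLOW
  req#2 t=3ms (window 0): ALLOW
  req#3 t=6ms (window 0): ALLOW
  req#4 t=9ms (window 0): ALLOW
  req#5 t=12ms (window 1): ALLOW
  req#6 t=15ms (window 1): ALLOW
  req#7 t=17ms (window 1): ALLOW
  req#8 t=20ms (window 1): ALLOW
  req#9 t=23ms (window 2): ALLOW
  req#10 t=26ms (window 2): ALLOW
  req#11 t=29ms (window 2): ALLOW
  req#12 t=32ms (window 2): ALLOW

Allowed counts by window: 4 4 4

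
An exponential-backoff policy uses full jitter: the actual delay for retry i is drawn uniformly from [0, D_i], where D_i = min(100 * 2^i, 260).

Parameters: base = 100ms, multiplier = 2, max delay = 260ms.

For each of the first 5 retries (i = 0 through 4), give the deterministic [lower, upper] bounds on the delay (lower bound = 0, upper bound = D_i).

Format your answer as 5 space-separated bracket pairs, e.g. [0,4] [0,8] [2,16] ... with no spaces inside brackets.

Answer: [0,100] [0,200] [0,260] [0,260] [0,260]

Derivation:
Computing bounds per retry:
  i=0: D_i=min(100*2^0,260)=100, bounds=[0,100]
  i=1: D_i=min(100*2^1,260)=200, bounds=[0,200]
  i=2: D_i=min(100*2^2,260)=260, bounds=[0,260]
  i=3: D_i=min(100*2^3,260)=260, bounds=[0,260]
  i=4: D_i=min(100*2^4,260)=260, bounds=[0,260]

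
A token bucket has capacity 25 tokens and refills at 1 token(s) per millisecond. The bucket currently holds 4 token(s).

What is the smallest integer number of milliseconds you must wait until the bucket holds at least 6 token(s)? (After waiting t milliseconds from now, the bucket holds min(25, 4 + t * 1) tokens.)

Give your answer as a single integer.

Need 4 + t * 1 >= 6, so t >= 2/1.
Smallest integer t = ceil(2/1) = 2.

Answer: 2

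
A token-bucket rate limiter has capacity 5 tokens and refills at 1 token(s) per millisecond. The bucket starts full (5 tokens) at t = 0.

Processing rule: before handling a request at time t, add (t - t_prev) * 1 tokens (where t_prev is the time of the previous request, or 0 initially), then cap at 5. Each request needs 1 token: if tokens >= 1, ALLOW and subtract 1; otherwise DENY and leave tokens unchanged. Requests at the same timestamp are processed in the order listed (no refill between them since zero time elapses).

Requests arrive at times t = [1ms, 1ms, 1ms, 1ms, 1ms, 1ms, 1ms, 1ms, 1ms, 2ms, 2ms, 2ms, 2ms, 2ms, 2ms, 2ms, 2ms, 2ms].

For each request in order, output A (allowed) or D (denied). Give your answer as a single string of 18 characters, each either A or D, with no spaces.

Simulating step by step:
  req#1 t=1ms: ALLOW
  req#2 t=1ms: ALLOW
  req#3 t=1ms: ALLOW
  req#4 t=1ms: ALLOW
  req#5 t=1ms: ALLOW
  req#6 t=1ms: DENY
  req#7 t=1ms: DENY
  req#8 t=1ms: DENY
  req#9 t=1ms: DENY
  req#10 t=2ms: ALLOW
  req#11 t=2ms: DENY
  req#12 t=2ms: DENY
  req#13 t=2ms: DENY
  req#14 t=2ms: DENY
  req#15 t=2ms: DENY
  req#16 t=2ms: DENY
  req#17 t=2ms: DENY
  req#18 t=2ms: DENY

Answer: AAAAADDDDADDDDDDDD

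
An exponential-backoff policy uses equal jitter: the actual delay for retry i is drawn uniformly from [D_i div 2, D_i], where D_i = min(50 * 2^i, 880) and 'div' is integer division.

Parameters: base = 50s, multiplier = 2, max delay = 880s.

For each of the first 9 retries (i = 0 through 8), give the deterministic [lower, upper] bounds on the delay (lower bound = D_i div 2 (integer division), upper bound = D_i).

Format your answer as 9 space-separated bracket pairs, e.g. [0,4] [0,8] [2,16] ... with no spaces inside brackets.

Computing bounds per retry:
  i=0: D_i=min(50*2^0,880)=50, bounds=[25,50]
  i=1: D_i=min(50*2^1,880)=100, bounds=[50,100]
  i=2: D_i=min(50*2^2,880)=200, bounds=[100,200]
  i=3: D_i=min(50*2^3,880)=400, bounds=[200,400]
  i=4: D_i=min(50*2^4,880)=800, bounds=[400,800]
  i=5: D_i=min(50*2^5,880)=880, bounds=[440,880]
  i=6: D_i=min(50*2^6,880)=880, bounds=[440,880]
  i=7: D_i=min(50*2^7,880)=880, bounds=[440,880]
  i=8: D_i=min(50*2^8,880)=880, bounds=[440,880]

Answer: [25,50] [50,100] [100,200] [200,400] [400,800] [440,880] [440,880] [440,880] [440,880]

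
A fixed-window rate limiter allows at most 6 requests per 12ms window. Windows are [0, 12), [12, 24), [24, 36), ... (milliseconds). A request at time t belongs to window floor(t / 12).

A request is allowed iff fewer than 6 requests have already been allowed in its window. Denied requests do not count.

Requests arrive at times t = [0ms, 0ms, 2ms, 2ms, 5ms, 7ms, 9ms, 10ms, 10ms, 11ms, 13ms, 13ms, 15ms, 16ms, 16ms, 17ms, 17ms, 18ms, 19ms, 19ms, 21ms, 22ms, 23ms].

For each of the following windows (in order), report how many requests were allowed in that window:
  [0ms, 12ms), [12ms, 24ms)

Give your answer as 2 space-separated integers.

Processing requests:
  req#1 t=0ms (window 0): ALLOW
  req#2 t=0ms (window 0): ALLOW
  req#3 t=2ms (window 0): ALLOW
  req#4 t=2ms (window 0): ALLOW
  req#5 t=5ms (window 0): ALLOW
  req#6 t=7ms (window 0): ALLOW
  req#7 t=9ms (window 0): DENY
  req#8 t=10ms (window 0): DENY
  req#9 t=10ms (window 0): DENY
  req#10 t=11ms (window 0): DENY
  req#11 t=13ms (window 1): ALLOW
  req#12 t=13ms (window 1): ALLOW
  req#13 t=15ms (window 1): ALLOW
  req#14 t=16ms (window 1): ALLOW
  req#15 t=16ms (window 1): ALLOW
  req#16 t=17ms (window 1): ALLOW
  req#17 t=17ms (window 1): DENY
  req#18 t=18ms (window 1): DENY
  req#19 t=19ms (window 1): DENY
  req#20 t=19ms (window 1): DENY
  req#21 t=21ms (window 1): DENY
  req#22 t=22ms (window 1): DENY
  req#23 t=23ms (window 1): DENY

Allowed counts by window: 6 6

Answer: 6 6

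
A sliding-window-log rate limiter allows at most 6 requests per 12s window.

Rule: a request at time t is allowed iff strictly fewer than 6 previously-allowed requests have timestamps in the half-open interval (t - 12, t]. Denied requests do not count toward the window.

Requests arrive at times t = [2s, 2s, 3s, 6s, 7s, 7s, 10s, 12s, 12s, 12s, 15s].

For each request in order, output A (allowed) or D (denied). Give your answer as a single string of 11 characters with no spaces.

Answer: AAAAAADDDDA

Derivation:
Tracking allowed requests in the window:
  req#1 t=2s: ALLOW
  req#2 t=2s: ALLOW
  req#3 t=3s: ALLOW
  req#4 t=6s: ALLOW
  req#5 t=7s: ALLOW
  req#6 t=7s: ALLOW
  req#7 t=10s: DENY
  req#8 t=12s: DENY
  req#9 t=12s: DENY
  req#10 t=12s: DENY
  req#11 t=15s: ALLOW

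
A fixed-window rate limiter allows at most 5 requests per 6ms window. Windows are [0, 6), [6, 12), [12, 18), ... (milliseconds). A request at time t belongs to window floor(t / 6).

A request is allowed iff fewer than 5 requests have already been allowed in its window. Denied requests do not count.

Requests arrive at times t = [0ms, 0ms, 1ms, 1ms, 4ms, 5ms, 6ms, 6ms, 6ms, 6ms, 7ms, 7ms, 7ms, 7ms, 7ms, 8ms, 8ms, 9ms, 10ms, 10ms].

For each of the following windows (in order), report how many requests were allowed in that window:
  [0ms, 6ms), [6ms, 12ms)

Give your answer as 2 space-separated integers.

Processing requests:
  req#1 t=0ms (window 0): ALLOW
  req#2 t=0ms (window 0): ALLOW
  req#3 t=1ms (window 0): ALLOW
  req#4 t=1ms (window 0): ALLOW
  req#5 t=4ms (window 0): ALLOW
  req#6 t=5ms (window 0): DENY
  req#7 t=6ms (window 1): ALLOW
  req#8 t=6ms (window 1): ALLOW
  req#9 t=6ms (window 1): ALLOW
  req#10 t=6ms (window 1): ALLOW
  req#11 t=7ms (window 1): ALLOW
  req#12 t=7ms (window 1): DENY
  req#13 t=7ms (window 1): DENY
  req#14 t=7ms (window 1): DENY
  req#15 t=7ms (window 1): DENY
  req#16 t=8ms (window 1): DENY
  req#17 t=8ms (window 1): DENY
  req#18 t=9ms (window 1): DENY
  req#19 t=10ms (window 1): DENY
  req#20 t=10ms (window 1): DENY

Allowed counts by window: 5 5

Answer: 5 5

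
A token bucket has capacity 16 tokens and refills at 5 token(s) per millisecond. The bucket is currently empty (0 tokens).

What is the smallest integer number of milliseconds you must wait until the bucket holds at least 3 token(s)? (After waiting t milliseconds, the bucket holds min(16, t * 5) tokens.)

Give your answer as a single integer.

Answer: 1

Derivation:
Need t * 5 >= 3, so t >= 3/5.
Smallest integer t = ceil(3/5) = 1.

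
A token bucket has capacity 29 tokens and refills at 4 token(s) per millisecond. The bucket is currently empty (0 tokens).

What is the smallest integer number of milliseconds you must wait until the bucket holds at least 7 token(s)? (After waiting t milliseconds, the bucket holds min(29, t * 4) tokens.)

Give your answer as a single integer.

Answer: 2

Derivation:
Need t * 4 >= 7, so t >= 7/4.
Smallest integer t = ceil(7/4) = 2.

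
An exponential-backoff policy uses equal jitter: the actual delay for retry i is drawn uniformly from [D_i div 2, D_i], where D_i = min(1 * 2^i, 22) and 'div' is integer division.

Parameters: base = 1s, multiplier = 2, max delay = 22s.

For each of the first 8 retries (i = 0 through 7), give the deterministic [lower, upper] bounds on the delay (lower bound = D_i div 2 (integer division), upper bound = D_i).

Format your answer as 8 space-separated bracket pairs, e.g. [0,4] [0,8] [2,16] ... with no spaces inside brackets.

Computing bounds per retry:
  i=0: D_i=min(1*2^0,22)=1, bounds=[0,1]
  i=1: D_i=min(1*2^1,22)=2, bounds=[1,2]
  i=2: D_i=min(1*2^2,22)=4, bounds=[2,4]
  i=3: D_i=min(1*2^3,22)=8, bounds=[4,8]
  i=4: D_i=min(1*2^4,22)=16, bounds=[8,16]
  i=5: D_i=min(1*2^5,22)=22, bounds=[11,22]
  i=6: D_i=min(1*2^6,22)=22, bounds=[11,22]
  i=7: D_i=min(1*2^7,22)=22, bounds=[11,22]

Answer: [0,1] [1,2] [2,4] [4,8] [8,16] [11,22] [11,22] [11,22]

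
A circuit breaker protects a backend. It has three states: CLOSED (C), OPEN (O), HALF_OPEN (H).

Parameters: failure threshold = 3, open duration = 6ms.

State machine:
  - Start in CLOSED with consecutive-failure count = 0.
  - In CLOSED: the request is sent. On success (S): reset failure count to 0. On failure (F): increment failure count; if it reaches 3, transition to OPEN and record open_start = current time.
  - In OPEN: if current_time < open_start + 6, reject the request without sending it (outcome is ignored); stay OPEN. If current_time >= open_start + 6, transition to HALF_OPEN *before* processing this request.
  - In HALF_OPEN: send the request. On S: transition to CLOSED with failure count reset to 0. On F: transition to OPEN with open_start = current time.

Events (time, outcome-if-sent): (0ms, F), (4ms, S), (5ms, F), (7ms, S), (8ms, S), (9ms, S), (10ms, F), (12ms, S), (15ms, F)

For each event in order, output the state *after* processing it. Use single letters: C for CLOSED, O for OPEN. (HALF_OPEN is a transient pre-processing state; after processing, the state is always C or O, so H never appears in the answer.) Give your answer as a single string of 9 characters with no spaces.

State after each event:
  event#1 t=0ms outcome=F: state=CLOSED
  event#2 t=4ms outcome=S: state=CLOSED
  event#3 t=5ms outcome=F: state=CLOSED
  event#4 t=7ms outcome=S: state=CLOSED
  event#5 t=8ms outcome=S: state=CLOSED
  event#6 t=9ms outcome=S: state=CLOSED
  event#7 t=10ms outcome=F: state=CLOSED
  event#8 t=12ms outcome=S: state=CLOSED
  event#9 t=15ms outcome=F: state=CLOSED

Answer: CCCCCCCCC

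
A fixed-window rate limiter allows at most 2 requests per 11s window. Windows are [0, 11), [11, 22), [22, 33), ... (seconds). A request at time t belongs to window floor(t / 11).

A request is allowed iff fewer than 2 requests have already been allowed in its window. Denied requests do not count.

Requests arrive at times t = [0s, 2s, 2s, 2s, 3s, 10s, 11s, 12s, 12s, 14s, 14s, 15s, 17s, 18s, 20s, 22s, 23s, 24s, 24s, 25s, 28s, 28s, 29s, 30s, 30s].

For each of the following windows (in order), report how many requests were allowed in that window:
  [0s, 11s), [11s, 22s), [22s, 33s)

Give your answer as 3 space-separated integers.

Processing requests:
  req#1 t=0s (window 0): ALLOW
  req#2 t=2s (window 0): ALLOW
  req#3 t=2s (window 0): DENY
  req#4 t=2s (window 0): DENY
  req#5 t=3s (window 0): DENY
  req#6 t=10s (window 0): DENY
  req#7 t=11s (window 1): ALLOW
  req#8 t=12s (window 1): ALLOW
  req#9 t=12s (window 1): DENY
  req#10 t=14s (window 1): DENY
  req#11 t=14s (window 1): DENY
  req#12 t=15s (window 1): DENY
  req#13 t=17s (window 1): DENY
  req#14 t=18s (window 1): DENY
  req#15 t=20s (window 1): DENY
  req#16 t=22s (window 2): ALLOW
  req#17 t=23s (window 2): ALLOW
  req#18 t=24s (window 2): DENY
  req#19 t=24s (window 2): DENY
  req#20 t=25s (window 2): DENY
  req#21 t=28s (window 2): DENY
  req#22 t=28s (window 2): DENY
  req#23 t=29s (window 2): DENY
  req#24 t=30s (window 2): DENY
  req#25 t=30s (window 2): DENY

Allowed counts by window: 2 2 2

Answer: 2 2 2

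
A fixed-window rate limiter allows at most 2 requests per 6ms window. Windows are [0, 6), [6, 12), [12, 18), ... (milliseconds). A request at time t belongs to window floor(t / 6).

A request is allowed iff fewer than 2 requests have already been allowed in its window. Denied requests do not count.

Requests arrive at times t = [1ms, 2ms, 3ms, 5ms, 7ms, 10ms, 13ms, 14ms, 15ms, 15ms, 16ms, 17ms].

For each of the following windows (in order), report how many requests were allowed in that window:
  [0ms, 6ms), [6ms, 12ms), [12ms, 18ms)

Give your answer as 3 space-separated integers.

Processing requests:
  req#1 t=1ms (window 0): ALLOW
  req#2 t=2ms (window 0): ALLOW
  req#3 t=3ms (window 0): DENY
  req#4 t=5ms (window 0): DENY
  req#5 t=7ms (window 1): ALLOW
  req#6 t=10ms (window 1): ALLOW
  req#7 t=13ms (window 2): ALLOW
  req#8 t=14ms (window 2): ALLOW
  req#9 t=15ms (window 2): DENY
  req#10 t=15ms (window 2): DENY
  req#11 t=16ms (window 2): DENY
  req#12 t=17ms (window 2): DENY

Allowed counts by window: 2 2 2

Answer: 2 2 2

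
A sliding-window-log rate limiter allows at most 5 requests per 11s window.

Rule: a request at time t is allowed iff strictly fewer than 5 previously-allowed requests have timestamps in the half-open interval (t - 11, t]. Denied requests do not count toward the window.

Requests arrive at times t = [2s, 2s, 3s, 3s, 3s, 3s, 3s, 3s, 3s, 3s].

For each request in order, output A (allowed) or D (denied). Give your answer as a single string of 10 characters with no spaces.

Tracking allowed requests in the window:
  req#1 t=2s: ALLOW
  req#2 t=2s: ALLOW
  req#3 t=3s: ALLOW
  req#4 t=3s: ALLOW
  req#5 t=3s: ALLOW
  req#6 t=3s: DENY
  req#7 t=3s: DENY
  req#8 t=3s: DENY
  req#9 t=3s: DENY
  req#10 t=3s: DENY

Answer: AAAAADDDDD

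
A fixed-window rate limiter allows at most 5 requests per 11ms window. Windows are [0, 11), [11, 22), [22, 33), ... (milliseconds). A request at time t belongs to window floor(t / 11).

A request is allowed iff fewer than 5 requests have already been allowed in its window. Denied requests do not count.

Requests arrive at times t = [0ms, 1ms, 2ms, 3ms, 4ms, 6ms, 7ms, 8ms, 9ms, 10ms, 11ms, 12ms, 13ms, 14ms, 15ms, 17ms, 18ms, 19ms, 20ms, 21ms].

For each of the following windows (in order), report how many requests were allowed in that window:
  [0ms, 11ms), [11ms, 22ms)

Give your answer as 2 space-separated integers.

Answer: 5 5

Derivation:
Processing requests:
  req#1 t=0ms (window 0): ALLOW
  req#2 t=1ms (window 0): ALLOW
  req#3 t=2ms (window 0): ALLOW
  req#4 t=3ms (window 0): ALLOW
  req#5 t=4ms (window 0): ALLOW
  req#6 t=6ms (window 0): DENY
  req#7 t=7ms (window 0): DENY
  req#8 t=8ms (window 0): DENY
  req#9 t=9ms (window 0): DENY
  req#10 t=10ms (window 0): DENY
  req#11 t=11ms (window 1): ALLOW
  req#12 t=12ms (window 1): ALLOW
  req#13 t=13ms (window 1): ALLOW
  req#14 t=14ms (window 1): ALLOW
  req#15 t=15ms (window 1): ALLOW
  req#16 t=17ms (window 1): DENY
  req#17 t=18ms (window 1): DENY
  req#18 t=19ms (window 1): DENY
  req#19 t=20ms (window 1): DENY
  req#20 t=21ms (window 1): DENY

Allowed counts by window: 5 5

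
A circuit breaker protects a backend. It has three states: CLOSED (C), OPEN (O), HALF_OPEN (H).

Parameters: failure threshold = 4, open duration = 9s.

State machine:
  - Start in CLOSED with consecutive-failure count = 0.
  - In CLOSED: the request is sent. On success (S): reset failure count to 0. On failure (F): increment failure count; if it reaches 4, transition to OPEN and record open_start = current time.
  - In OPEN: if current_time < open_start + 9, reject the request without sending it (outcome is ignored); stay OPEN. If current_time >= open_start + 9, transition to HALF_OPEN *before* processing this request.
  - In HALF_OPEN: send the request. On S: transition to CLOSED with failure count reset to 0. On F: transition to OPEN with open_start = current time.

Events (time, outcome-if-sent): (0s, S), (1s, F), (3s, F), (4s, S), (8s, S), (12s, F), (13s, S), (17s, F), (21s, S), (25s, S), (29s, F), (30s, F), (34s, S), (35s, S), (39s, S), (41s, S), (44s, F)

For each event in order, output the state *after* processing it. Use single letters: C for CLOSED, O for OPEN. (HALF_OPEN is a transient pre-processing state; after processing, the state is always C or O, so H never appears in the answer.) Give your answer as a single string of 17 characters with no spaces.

Answer: CCCCCCCCCCCCCCCCC

Derivation:
State after each event:
  event#1 t=0s outcome=S: state=CLOSED
  event#2 t=1s outcome=F: state=CLOSED
  event#3 t=3s outcome=F: state=CLOSED
  event#4 t=4s outcome=S: state=CLOSED
  event#5 t=8s outcome=S: state=CLOSED
  event#6 t=12s outcome=F: state=CLOSED
  event#7 t=13s outcome=S: state=CLOSED
  event#8 t=17s outcome=F: state=CLOSED
  event#9 t=21s outcome=S: state=CLOSED
  event#10 t=25s outcome=S: state=CLOSED
  event#11 t=29s outcome=F: state=CLOSED
  event#12 t=30s outcome=F: state=CLOSED
  event#13 t=34s outcome=S: state=CLOSED
  event#14 t=35s outcome=S: state=CLOSED
  event#15 t=39s outcome=S: state=CLOSED
  event#16 t=41s outcome=S: state=CLOSED
  event#17 t=44s outcome=F: state=CLOSED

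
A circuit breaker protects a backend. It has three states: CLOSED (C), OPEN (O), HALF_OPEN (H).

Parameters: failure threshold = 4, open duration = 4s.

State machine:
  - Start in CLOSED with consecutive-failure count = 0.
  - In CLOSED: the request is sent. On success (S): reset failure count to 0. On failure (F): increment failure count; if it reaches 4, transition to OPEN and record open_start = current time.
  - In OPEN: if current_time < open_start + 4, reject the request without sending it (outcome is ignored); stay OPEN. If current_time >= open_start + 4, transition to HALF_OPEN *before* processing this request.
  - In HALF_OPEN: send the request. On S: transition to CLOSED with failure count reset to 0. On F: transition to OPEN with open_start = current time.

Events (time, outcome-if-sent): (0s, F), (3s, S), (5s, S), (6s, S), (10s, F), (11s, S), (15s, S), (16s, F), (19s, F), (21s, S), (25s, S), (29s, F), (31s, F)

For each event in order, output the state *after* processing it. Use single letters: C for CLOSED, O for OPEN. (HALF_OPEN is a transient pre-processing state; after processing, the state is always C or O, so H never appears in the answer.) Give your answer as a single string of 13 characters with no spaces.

State after each event:
  event#1 t=0s outcome=F: state=CLOSED
  event#2 t=3s outcome=S: state=CLOSED
  event#3 t=5s outcome=S: state=CLOSED
  event#4 t=6s outcome=S: state=CLOSED
  event#5 t=10s outcome=F: state=CLOSED
  event#6 t=11s outcome=S: state=CLOSED
  event#7 t=15s outcome=S: state=CLOSED
  event#8 t=16s outcome=F: state=CLOSED
  event#9 t=19s outcome=F: state=CLOSED
  event#10 t=21s outcome=S: state=CLOSED
  event#11 t=25s outcome=S: state=CLOSED
  event#12 t=29s outcome=F: state=CLOSED
  event#13 t=31s outcome=F: state=CLOSED

Answer: CCCCCCCCCCCCC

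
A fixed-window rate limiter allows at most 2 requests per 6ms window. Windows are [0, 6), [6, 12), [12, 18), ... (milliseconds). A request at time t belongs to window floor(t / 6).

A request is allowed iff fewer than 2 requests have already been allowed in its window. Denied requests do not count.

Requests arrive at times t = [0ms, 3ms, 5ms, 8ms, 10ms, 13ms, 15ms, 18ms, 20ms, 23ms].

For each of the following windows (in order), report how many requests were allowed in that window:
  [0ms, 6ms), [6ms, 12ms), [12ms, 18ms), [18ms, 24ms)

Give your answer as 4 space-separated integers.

Answer: 2 2 2 2

Derivation:
Processing requests:
  req#1 t=0ms (window 0): ALLOW
  req#2 t=3ms (window 0): ALLOW
  req#3 t=5ms (window 0): DENY
  req#4 t=8ms (window 1): ALLOW
  req#5 t=10ms (window 1): ALLOW
  req#6 t=13ms (window 2): ALLOW
  req#7 t=15ms (window 2): ALLOW
  req#8 t=18ms (window 3): ALLOW
  req#9 t=20ms (window 3): ALLOW
  req#10 t=23ms (window 3): DENY

Allowed counts by window: 2 2 2 2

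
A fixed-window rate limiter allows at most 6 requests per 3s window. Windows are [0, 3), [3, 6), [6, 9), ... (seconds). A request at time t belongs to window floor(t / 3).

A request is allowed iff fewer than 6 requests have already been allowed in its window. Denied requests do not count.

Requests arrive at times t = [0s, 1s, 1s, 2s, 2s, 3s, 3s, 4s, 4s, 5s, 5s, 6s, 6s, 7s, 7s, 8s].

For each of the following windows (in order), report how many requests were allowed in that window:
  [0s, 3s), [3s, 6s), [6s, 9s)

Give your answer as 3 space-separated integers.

Processing requests:
  req#1 t=0s (window 0): ALLOW
  req#2 t=1s (window 0): ALLOW
  req#3 t=1s (window 0): ALLOW
  req#4 t=2s (window 0): ALLOW
  req#5 t=2s (window 0): ALLOW
  req#6 t=3s (window 1): ALLOW
  req#7 t=3s (window 1): ALLOW
  req#8 t=4s (window 1): ALLOW
  req#9 t=4s (window 1): ALLOW
  req#10 t=5s (window 1): ALLOW
  req#11 t=5s (window 1): ALLOW
  req#12 t=6s (window 2): ALLOW
  req#13 t=6s (window 2): ALLOW
  req#14 t=7s (window 2): ALLOW
  req#15 t=7s (window 2): ALLOW
  req#16 t=8s (window 2): ALLOW

Allowed counts by window: 5 6 5

Answer: 5 6 5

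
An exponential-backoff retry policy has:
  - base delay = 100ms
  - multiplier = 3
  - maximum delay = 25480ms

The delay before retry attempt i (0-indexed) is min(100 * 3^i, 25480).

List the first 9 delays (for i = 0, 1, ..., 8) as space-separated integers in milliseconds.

Computing each delay:
  i=0: min(100*3^0, 25480) = 100
  i=1: min(100*3^1, 25480) = 300
  i=2: min(100*3^2, 25480) = 900
  i=3: min(100*3^3, 25480) = 2700
  i=4: min(100*3^4, 25480) = 8100
  i=5: min(100*3^5, 25480) = 24300
  i=6: min(100*3^6, 25480) = 25480
  i=7: min(100*3^7, 25480) = 25480
  i=8: min(100*3^8, 25480) = 25480

Answer: 100 300 900 2700 8100 24300 25480 25480 25480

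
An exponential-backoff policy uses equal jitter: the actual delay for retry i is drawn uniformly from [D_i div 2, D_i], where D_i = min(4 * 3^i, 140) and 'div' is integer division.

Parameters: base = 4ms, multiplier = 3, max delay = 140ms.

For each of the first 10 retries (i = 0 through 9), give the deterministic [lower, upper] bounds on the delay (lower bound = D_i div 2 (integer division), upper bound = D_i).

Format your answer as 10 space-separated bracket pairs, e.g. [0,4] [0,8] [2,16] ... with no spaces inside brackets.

Answer: [2,4] [6,12] [18,36] [54,108] [70,140] [70,140] [70,140] [70,140] [70,140] [70,140]

Derivation:
Computing bounds per retry:
  i=0: D_i=min(4*3^0,140)=4, bounds=[2,4]
  i=1: D_i=min(4*3^1,140)=12, bounds=[6,12]
  i=2: D_i=min(4*3^2,140)=36, bounds=[18,36]
  i=3: D_i=min(4*3^3,140)=108, bounds=[54,108]
  i=4: D_i=min(4*3^4,140)=140, bounds=[70,140]
  i=5: D_i=min(4*3^5,140)=140, bounds=[70,140]
  i=6: D_i=min(4*3^6,140)=140, bounds=[70,140]
  i=7: D_i=min(4*3^7,140)=140, bounds=[70,140]
  i=8: D_i=min(4*3^8,140)=140, bounds=[70,140]
  i=9: D_i=min(4*3^9,140)=140, bounds=[70,140]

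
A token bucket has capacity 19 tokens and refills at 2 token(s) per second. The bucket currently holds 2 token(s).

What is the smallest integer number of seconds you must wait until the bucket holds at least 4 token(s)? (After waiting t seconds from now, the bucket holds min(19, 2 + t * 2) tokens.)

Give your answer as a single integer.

Need 2 + t * 2 >= 4, so t >= 2/2.
Smallest integer t = ceil(2/2) = 1.

Answer: 1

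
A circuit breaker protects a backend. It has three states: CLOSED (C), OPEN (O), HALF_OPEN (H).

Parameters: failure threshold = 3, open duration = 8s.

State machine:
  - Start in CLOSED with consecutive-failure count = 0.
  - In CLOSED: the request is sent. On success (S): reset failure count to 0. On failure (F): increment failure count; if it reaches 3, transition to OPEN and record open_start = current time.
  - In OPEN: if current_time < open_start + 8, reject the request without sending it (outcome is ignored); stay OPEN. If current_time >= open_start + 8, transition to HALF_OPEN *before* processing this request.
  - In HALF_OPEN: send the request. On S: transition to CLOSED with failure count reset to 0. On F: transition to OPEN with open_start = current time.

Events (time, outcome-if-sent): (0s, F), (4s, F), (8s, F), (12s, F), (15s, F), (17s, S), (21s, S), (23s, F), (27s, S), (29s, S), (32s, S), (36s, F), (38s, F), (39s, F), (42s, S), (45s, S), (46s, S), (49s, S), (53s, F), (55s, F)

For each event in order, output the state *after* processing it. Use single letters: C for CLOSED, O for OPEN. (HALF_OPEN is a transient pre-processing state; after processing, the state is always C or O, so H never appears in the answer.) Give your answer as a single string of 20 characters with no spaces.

Answer: CCOOOCCCCCCCCOOOOCCC

Derivation:
State after each event:
  event#1 t=0s outcome=F: state=CLOSED
  event#2 t=4s outcome=F: state=CLOSED
  event#3 t=8s outcome=F: state=OPEN
  event#4 t=12s outcome=F: state=OPEN
  event#5 t=15s outcome=F: state=OPEN
  event#6 t=17s outcome=S: state=CLOSED
  event#7 t=21s outcome=S: state=CLOSED
  event#8 t=23s outcome=F: state=CLOSED
  event#9 t=27s outcome=S: state=CLOSED
  event#10 t=29s outcome=S: state=CLOSED
  event#11 t=32s outcome=S: state=CLOSED
  event#12 t=36s outcome=F: state=CLOSED
  event#13 t=38s outcome=F: state=CLOSED
  event#14 t=39s outcome=F: state=OPEN
  event#15 t=42s outcome=S: state=OPEN
  event#16 t=45s outcome=S: state=OPEN
  event#17 t=46s outcome=S: state=OPEN
  event#18 t=49s outcome=S: state=CLOSED
  event#19 t=53s outcome=F: state=CLOSED
  event#20 t=55s outcome=F: state=CLOSED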